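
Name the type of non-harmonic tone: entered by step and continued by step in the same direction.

Approach: by step. Departure: by step, continuing in the same direction.
Stepwise on both sides with no change of direction means the note fills in the space between two different chord tones — a passing tone. (Had it turned back to its starting note it would be a neighbor tone instead.)

Passing tone.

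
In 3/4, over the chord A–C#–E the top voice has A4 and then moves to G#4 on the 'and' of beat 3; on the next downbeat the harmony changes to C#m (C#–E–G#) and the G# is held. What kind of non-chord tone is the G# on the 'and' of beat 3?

Anticipation.

The harmony at that moment is A major triad (A, C#, E); G#4 is not a chord tone.
It is approached by step down from A4 and then sustained as the same pitch into the next harmony.
Arriving early and becoming a chord tone when the harmony changes — an anticipation.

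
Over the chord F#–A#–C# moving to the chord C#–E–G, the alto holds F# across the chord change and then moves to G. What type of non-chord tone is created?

The harmony at that moment is C# diminished triad (C#, E, G); F# is not a chord tone.
It is held over (the same pitch as the preceding F#) and left by step up to G.
Held over from the previous chord and resolving up by step — a retardation.

F# is a retardation.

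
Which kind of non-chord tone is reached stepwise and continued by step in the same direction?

Approach: by step. Departure: by step, continuing in the same direction.
Stepwise on both sides with no change of direction means the note fills in the space between two different chord tones — a passing tone. (Had it turned back to its starting note it would be a neighbor tone instead.)

Passing tone.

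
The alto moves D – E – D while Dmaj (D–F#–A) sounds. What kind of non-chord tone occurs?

E is a neighbor tone.

The harmony at that moment is D major triad (D, F#, A); E is not a chord tone.
It is approached by step up from D and left by step down to D.
Step away and step back to the same note — a neighbor tone (upper neighbor).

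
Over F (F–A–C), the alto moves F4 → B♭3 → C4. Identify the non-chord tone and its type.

The harmony at that moment is F major triad (F, A, C); B♭3 is not a chord tone.
It is approached by leap down from F4 and left by step up to C4.
Leap in, step out — an appoggiatura.

B♭3 is an appoggiatura.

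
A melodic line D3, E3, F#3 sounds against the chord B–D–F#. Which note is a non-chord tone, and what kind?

E3 is a passing tone.

The harmony at that moment is B minor triad (B, D, F#); E3 is not a chord tone.
It is approached by step up from D3 and left by step up to F#3.
Step in, step out in the same direction — a passing tone.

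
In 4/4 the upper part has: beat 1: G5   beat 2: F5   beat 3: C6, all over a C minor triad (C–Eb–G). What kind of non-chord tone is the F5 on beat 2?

The harmony at that moment is C minor triad (C, Eb, G); F5 is not a chord tone.
It is approached by step down from G5 and left by leap up to C6.
Step in, leap out, on a weak beat — an escape tone.

Escape tone.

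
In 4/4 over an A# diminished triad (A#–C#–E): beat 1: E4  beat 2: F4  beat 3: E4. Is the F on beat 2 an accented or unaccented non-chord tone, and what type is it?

Unaccented neighbor tone.

The harmony at that moment is A# diminished triad (A#, C#, E); F4 is not a chord tone.
It is approached by step up from E4 and left by step down to E4.
Step away and step back to the same note — a neighbor tone (upper neighbor).
It falls on a weak beat, so it is unaccented.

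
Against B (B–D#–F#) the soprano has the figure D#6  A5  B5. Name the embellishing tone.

The harmony at that moment is B major triad (B, D#, F#); A5 is not a chord tone.
It is approached by leap down from D#6 and left by step up to B5.
Leap in, step out — an appoggiatura.

A5 is an appoggiatura.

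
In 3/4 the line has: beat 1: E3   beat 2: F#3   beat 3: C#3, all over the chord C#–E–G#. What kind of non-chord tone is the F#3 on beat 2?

Escape tone.

The harmony at that moment is C# minor triad (C#, E, G#); F#3 is not a chord tone.
It is approached by step up from E3 and left by leap down to C#3.
Step in, leap out, on a weak beat — an escape tone.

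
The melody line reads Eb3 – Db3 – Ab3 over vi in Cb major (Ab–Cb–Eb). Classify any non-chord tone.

The harmony at that moment is Ab minor triad (Ab, Cb, Eb); Db3 is not a chord tone.
It is approached by step down from Eb3 and left by leap up to Ab3.
Step in, leap out — an escape tone.

Db3 is an escape tone.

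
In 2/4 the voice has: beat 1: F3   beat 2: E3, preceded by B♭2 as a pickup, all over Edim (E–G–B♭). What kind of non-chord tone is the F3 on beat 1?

The harmony at that moment is E diminished triad (E, G, B♭); F3 is not a chord tone.
It is approached by leap up from B♭2 and left by step down to E3.
Leap in, step out, metrically accented — an appoggiatura.

Appoggiatura.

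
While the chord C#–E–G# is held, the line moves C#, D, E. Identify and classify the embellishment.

D is a passing tone.

The harmony at that moment is C# minor triad (C#, E, G#); D is not a chord tone.
It is approached by step up from C# and left by step up to E.
Step in, step out in the same direction — a passing tone.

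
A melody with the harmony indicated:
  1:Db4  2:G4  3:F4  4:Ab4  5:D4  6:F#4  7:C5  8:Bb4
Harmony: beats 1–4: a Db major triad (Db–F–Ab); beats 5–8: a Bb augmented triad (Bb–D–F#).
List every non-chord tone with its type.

G4 (beat 2) — appoggiatura; C5 (beat 7) — appoggiatura.

The harmony at that moment is Db major triad (Db, F, Ab); G4 is not a chord tone.
It is approached by leap up from Db4 and left by step down to F4.
Leap in, step out — an appoggiatura.
The harmony at that moment is Bb augmented triad (Bb, D, F#); C5 is not a chord tone.
It is approached by leap up from F#4 and left by step down to Bb4.
Leap in, step out — an appoggiatura.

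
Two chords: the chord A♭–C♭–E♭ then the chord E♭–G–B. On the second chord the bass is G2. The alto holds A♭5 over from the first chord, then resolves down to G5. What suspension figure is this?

At the second chord the bass is G2. The suspended A♭5 lies a ninth above the bass; after resolving down by step to G5, the interval above the bass becomes an octave.
Suspension figures are named by those two intervals: 9–8.

9–8 suspension.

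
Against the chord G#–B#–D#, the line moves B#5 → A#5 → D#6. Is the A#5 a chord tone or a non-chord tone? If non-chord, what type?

The harmony at that moment is G# major triad (G#, B#, D#); A#5 is not a chord tone.
It is approached by step down from B#5 and left by leap up to D#6.
Step in, leap out — an escape tone.

Non-chord tone — an escape tone.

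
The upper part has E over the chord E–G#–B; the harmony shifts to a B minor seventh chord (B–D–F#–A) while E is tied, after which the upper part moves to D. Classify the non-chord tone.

The harmony at that moment is B minor seventh chord (B, D, F#, A); E is not a chord tone.
It is held over (the same pitch as the preceding E) and left by step down to D.
Held over from the previous chord and resolving down by step — a suspension.

E is a suspension.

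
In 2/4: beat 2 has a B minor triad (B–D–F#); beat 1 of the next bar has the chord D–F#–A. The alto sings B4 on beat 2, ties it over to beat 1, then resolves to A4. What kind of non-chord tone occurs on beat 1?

Suspension.

The harmony at that moment is D major triad (D, F#, A); B4 is not a chord tone.
It is held over (the same pitch as the preceding B4) and left by step down to A4.
Held over from the previous chord and resolving down by step — a suspension.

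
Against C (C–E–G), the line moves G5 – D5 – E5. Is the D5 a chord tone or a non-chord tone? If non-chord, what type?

Non-chord tone — an appoggiatura.

The harmony at that moment is C major triad (C, E, G); D5 is not a chord tone.
It is approached by leap down from G5 and left by step up to E5.
Leap in, step out — an appoggiatura.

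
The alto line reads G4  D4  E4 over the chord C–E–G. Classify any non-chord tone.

The harmony at that moment is C major triad (C, E, G); D4 is not a chord tone.
It is approached by leap down from G4 and left by step up to E4.
Leap in, step out — an appoggiatura.

D4 is an appoggiatura.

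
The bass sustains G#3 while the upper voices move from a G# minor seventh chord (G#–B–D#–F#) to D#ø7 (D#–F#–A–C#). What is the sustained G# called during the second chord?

Pedal tone (pedal point).

The harmony at that moment is D# half-diminished seventh chord (D#, F#, A, C#); G#3 is not a chord tone.
It is held over (the same pitch as the preceding G#3) and then sustained as the same pitch into the next harmony.
Sustained through a change of harmony — a pedal tone.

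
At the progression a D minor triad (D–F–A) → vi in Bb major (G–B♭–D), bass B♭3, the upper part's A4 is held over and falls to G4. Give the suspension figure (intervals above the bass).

7–6 suspension.

At the second chord the bass is B♭3. The suspended A4 lies a seventh above the bass; after resolving down by step to G4, the interval above the bass becomes a sixth.
Suspension figures are named by those two intervals: 7–6.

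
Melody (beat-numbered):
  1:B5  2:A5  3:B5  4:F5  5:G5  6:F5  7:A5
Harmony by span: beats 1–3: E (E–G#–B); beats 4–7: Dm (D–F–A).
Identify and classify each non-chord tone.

The harmony at that moment is E major triad (E, G#, B); A5 is not a chord tone.
It is approached by step down from B5 and left by step up to B5.
Step away and step back to the same note — a neighbor tone (lower neighbor).
The harmony at that moment is D minor triad (D, F, A); G5 is not a chord tone.
It is approached by step up from F5 and left by step down to F5.
Step away and step back to the same note — a neighbor tone (upper neighbor).

A5 (beat 2) — neighbor tone; G5 (beat 5) — neighbor tone.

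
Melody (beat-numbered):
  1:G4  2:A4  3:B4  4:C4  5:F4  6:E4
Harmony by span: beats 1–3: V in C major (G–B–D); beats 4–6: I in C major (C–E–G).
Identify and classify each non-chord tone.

A4 (beat 2) — passing tone; F4 (beat 5) — appoggiatura.

The harmony at that moment is G major triad (G, B, D); A4 is not a chord tone.
It is approached by step up from G4 and left by step up to B4.
Step in, step out in the same direction — a passing tone.
The harmony at that moment is C major triad (C, E, G); F4 is not a chord tone.
It is approached by leap up from C4 and left by step down to E4.
Leap in, step out — an appoggiatura.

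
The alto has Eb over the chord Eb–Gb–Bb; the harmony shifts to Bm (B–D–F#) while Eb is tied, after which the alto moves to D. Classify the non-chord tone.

The harmony at that moment is B minor triad (B, D, F#); Eb is not a chord tone.
It is held over (the same pitch as the preceding Eb) and left by step down to D.
Held over from the previous chord and resolving down by step — a suspension.

Eb is a suspension.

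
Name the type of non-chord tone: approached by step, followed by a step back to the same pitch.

Neighbor tone.

Approach: by step. Departure: by step in the opposite direction, back to the starting pitch.
Stepwise on both sides but reversing to return to the same chord tone — a neighbor tone. (Had it continued onward in the same direction it would be a passing tone instead.)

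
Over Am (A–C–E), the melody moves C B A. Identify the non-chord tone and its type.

B is a passing tone.

The harmony at that moment is A minor triad (A, C, E); B is not a chord tone.
It is approached by step down from C and left by step down to A.
Step in, step out in the same direction — a passing tone.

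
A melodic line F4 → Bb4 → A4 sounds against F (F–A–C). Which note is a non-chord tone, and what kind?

The harmony at that moment is F major triad (F, A, C); Bb4 is not a chord tone.
It is approached by leap up from F4 and left by step down to A4.
Leap in, step out — an appoggiatura.

Bb4 is an appoggiatura.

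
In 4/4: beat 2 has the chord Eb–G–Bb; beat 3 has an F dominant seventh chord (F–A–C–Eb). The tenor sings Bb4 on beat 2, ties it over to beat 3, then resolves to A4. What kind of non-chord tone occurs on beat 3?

The harmony at that moment is F dominant seventh chord (F, A, C, Eb); Bb4 is not a chord tone.
It is held over (the same pitch as the preceding Bb4) and left by step down to A4.
Held over from the previous chord and resolving down by step — a suspension.

Suspension.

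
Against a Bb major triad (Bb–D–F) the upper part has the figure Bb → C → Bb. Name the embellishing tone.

The harmony at that moment is Bb major triad (Bb, D, F); C is not a chord tone.
It is approached by step up from Bb and left by step down to Bb.
Step away and step back to the same note — a neighbor tone (upper neighbor).

C is a neighbor tone.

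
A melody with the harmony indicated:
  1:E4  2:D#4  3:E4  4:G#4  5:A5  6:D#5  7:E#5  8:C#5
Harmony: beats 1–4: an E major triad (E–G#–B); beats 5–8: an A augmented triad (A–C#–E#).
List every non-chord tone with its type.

D#4 (beat 2) — neighbor tone; D#5 (beat 6) — appoggiatura.

The harmony at that moment is E major triad (E, G#, B); D#4 is not a chord tone.
It is approached by step down from E4 and left by step up to E4.
Step away and step back to the same note — a neighbor tone (lower neighbor).
The harmony at that moment is A augmented triad (A, C#, E#); D#5 is not a chord tone.
It is approached by leap down from A5 and left by step up to E#5.
Leap in, step out — an appoggiatura.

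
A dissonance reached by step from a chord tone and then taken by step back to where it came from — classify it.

Neighbor tone.

Approach: by step. Departure: by step in the opposite direction, back to the starting pitch.
Stepwise on both sides but reversing to return to the same chord tone — a neighbor tone. (Had it continued onward in the same direction it would be a passing tone instead.)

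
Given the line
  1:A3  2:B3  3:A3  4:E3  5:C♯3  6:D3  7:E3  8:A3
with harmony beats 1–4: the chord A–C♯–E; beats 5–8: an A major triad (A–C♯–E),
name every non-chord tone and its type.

B3 (beat 2) — neighbor tone; D3 (beat 6) — passing tone.

The harmony at that moment is A major triad (A, C♯, E); B3 is not a chord tone.
It is approached by step up from A3 and left by step down to A3.
Step away and step back to the same note — a neighbor tone (upper neighbor).
The harmony at that moment is A major triad (A, C♯, E); D3 is not a chord tone.
It is approached by step up from C♯3 and left by step up to E3.
Step in, step out in the same direction — a passing tone.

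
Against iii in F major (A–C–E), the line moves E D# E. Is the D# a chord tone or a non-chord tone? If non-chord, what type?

The harmony at that moment is A minor triad (A, C, E); D# is not a chord tone.
It is approached by step down from E and left by step up to E.
Step away and step back to the same note — a neighbor tone (lower neighbor).

Non-chord tone — a neighbor tone.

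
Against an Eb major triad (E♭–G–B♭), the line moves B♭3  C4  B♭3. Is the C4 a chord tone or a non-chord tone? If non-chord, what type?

Non-chord tone — a neighbor tone.

The harmony at that moment is E♭ major triad (E♭, G, B♭); C4 is not a chord tone.
It is approached by step up from B♭3 and left by step down to B♭3.
Step away and step back to the same note — a neighbor tone (upper neighbor).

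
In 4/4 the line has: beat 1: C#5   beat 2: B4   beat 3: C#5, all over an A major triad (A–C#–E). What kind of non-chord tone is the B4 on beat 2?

Lower neighbor tone.

The harmony at that moment is A major triad (A, C#, E); B4 is not a chord tone.
It is approached by step down from C#5 and left by step up to C#5.
Step away and step back to the same note — a neighbor tone (lower neighbor).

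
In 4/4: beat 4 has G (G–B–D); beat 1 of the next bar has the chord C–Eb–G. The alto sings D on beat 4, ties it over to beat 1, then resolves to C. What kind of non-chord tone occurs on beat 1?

The harmony at that moment is C minor triad (C, Eb, G); D is not a chord tone.
It is held over (the same pitch as the preceding D) and left by step down to C.
Held over from the previous chord and resolving down by step — a suspension.

Suspension.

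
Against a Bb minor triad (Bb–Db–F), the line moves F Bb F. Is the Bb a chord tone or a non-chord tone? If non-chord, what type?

Bb minor triad contains Bb, Db, F; Bb is the root, so it is a chord tone.

Chord tone (the root of Bb minor triad).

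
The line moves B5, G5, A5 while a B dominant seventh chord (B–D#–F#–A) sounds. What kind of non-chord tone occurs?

G5 is an appoggiatura.

The harmony at that moment is B dominant seventh chord (B, D#, F#, A); G5 is not a chord tone.
It is approached by leap down from B5 and left by step up to A5.
Leap in, step out — an appoggiatura.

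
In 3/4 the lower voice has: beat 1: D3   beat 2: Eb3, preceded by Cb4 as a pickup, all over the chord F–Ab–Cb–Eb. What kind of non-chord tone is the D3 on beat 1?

Appoggiatura.

The harmony at that moment is F half-diminished seventh chord (F, Ab, Cb, Eb); D3 is not a chord tone.
It is approached by leap down from Cb4 and left by step up to Eb3.
Leap in, step out, metrically accented — an appoggiatura.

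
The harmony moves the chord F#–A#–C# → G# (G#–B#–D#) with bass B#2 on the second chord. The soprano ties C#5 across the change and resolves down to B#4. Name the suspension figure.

9–8 suspension.

At the second chord the bass is B#2. The suspended C#5 lies a ninth above the bass; after resolving down by step to B#4, the interval above the bass becomes an octave.
Suspension figures are named by those two intervals: 9–8.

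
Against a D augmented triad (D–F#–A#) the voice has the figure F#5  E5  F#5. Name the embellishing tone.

The harmony at that moment is D augmented triad (D, F#, A#); E5 is not a chord tone.
It is approached by step down from F#5 and left by step up to F#5.
Step away and step back to the same note — a neighbor tone (lower neighbor).

E5 is a neighbor tone.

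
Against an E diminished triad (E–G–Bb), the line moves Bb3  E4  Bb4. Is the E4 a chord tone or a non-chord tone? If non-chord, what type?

E diminished triad contains E, G, Bb; E is the root, so it is a chord tone.

Chord tone (the root of E diminished triad).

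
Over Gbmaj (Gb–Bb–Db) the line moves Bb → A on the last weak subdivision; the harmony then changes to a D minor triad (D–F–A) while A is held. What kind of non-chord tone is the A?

The harmony at that moment is Gb major triad (Gb, Bb, Db); A is not a chord tone.
It is approached by step down from Bb and then sustained as the same pitch into the next harmony.
Arriving early and becoming a chord tone when the harmony changes — an anticipation.

A is an anticipation.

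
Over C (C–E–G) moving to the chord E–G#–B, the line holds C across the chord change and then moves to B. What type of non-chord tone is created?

The harmony at that moment is E major triad (E, G#, B); C is not a chord tone.
It is held over (the same pitch as the preceding C) and left by step down to B.
Held over from the previous chord and resolving down by step — a suspension.

C is a suspension.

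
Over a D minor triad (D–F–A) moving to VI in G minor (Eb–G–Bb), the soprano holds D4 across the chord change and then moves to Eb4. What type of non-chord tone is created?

D4 is a retardation.

The harmony at that moment is Eb major triad (Eb, G, Bb); D4 is not a chord tone.
It is held over (the same pitch as the preceding D4) and left by step up to Eb4.
Held over from the previous chord and resolving up by step — a retardation.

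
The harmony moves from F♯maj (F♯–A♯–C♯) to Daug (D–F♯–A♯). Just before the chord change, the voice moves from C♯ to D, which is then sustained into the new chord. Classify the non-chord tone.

The harmony at that moment is F♯ major triad (F♯, A♯, C♯); D is not a chord tone.
It is approached by step up from C♯ and then sustained as the same pitch into the next harmony.
Arriving early and becoming a chord tone when the harmony changes — an anticipation.

D is an anticipation.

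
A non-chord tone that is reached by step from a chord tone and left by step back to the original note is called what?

Neighbor tone.

Approach: by step. Departure: by step in the opposite direction, back to the starting pitch.
Stepwise on both sides but reversing to return to the same chord tone — a neighbor tone. (Had it continued onward in the same direction it would be a passing tone instead.)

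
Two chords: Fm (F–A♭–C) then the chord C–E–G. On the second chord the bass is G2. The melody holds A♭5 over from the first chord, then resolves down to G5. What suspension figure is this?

At the second chord the bass is G2. The suspended A♭5 lies a ninth above the bass; after resolving down by step to G5, the interval above the bass becomes an octave.
Suspension figures are named by those two intervals: 9–8.

9–8 suspension.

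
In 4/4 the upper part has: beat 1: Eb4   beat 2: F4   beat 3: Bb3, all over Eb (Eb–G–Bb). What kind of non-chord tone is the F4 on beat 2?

Escape tone.

The harmony at that moment is Eb major triad (Eb, G, Bb); F4 is not a chord tone.
It is approached by step up from Eb4 and left by leap down to Bb3.
Step in, leap out, on a weak beat — an escape tone.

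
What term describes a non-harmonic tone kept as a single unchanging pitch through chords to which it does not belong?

Pedal tone.

Approach: none. Departure: none — a single pitch is sustained while the chords change around it, passing through harmonies that do not contain it.
No melodic motion at all; the dissonance is created entirely by the moving harmonies against the stationary note — a pedal tone (pedal point).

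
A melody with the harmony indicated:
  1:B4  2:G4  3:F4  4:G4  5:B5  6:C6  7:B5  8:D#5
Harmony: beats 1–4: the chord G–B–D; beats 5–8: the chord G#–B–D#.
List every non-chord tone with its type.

The harmony at that moment is G major triad (G, B, D); F4 is not a chord tone.
It is approached by step down from G4 and left by step up to G4.
Step away and step back to the same note — a neighbor tone (lower neighbor).
The harmony at that moment is G# minor triad (G#, B, D#); C6 is not a chord tone.
It is approached by step up from B5 and left by step down to B5.
Step away and step back to the same note — a neighbor tone (upper neighbor).

F4 (beat 3) — neighbor tone; C6 (beat 6) — neighbor tone.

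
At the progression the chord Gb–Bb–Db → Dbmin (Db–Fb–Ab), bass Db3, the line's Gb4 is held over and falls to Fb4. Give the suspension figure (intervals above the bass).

At the second chord the bass is Db3. The suspended Gb4 lies a fourth above the bass; after resolving down by step to Fb4, the interval above the bass becomes a third.
Suspension figures are named by those two intervals: 4–3.

4–3 suspension.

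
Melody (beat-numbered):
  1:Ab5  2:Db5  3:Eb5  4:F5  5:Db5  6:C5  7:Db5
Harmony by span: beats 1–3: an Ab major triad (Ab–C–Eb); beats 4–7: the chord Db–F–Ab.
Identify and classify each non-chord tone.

Db5 (beat 2) — appoggiatura; C5 (beat 6) — neighbor tone.

The harmony at that moment is Ab major triad (Ab, C, Eb); Db5 is not a chord tone.
It is approached by leap down from Ab5 and left by step up to Eb5.
Leap in, step out — an appoggiatura.
The harmony at that moment is Db major triad (Db, F, Ab); C5 is not a chord tone.
It is approached by step down from Db5 and left by step up to Db5.
Step away and step back to the same note — a neighbor tone (lower neighbor).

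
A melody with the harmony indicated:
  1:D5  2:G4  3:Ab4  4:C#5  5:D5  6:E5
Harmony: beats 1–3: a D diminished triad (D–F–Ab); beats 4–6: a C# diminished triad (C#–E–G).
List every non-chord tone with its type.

G4 (beat 2) — appoggiatura; D5 (beat 5) — passing tone.

The harmony at that moment is D diminished triad (D, F, Ab); G4 is not a chord tone.
It is approached by leap down from D5 and left by step up to Ab4.
Leap in, step out — an appoggiatura.
The harmony at that moment is C# diminished triad (C#, E, G); D5 is not a chord tone.
It is approached by step up from C#5 and left by step up to E5.
Step in, step out in the same direction — a passing tone.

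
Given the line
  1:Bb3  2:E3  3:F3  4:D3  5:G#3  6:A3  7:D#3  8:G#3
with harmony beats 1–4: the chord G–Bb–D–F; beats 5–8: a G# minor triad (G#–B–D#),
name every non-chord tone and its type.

E3 (beat 2) — appoggiatura; A3 (beat 6) — escape tone.

The harmony at that moment is G minor seventh chord (G, Bb, D, F); E3 is not a chord tone.
It is approached by leap down from Bb3 and left by step up to F3.
Leap in, step out — an appoggiatura.
The harmony at that moment is G# minor triad (G#, B, D#); A3 is not a chord tone.
It is approached by step up from G#3 and left by leap down to D#3.
Step in, leap out — an escape tone.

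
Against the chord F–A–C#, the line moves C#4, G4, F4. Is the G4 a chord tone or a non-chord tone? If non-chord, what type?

The harmony at that moment is F augmented triad (F, A, C#); G4 is not a chord tone.
It is approached by leap up from C#4 and left by step down to F4.
Leap in, step out — an appoggiatura.

Non-chord tone — an appoggiatura.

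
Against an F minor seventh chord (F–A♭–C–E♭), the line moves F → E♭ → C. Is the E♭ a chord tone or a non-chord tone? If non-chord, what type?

F minor seventh chord contains F, A♭, C, E♭; E♭ is the seventh, so it is a chord tone.

Chord tone (the seventh of F minor seventh chord).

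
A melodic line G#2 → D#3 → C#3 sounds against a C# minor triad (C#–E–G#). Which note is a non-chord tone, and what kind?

The harmony at that moment is C# minor triad (C#, E, G#); D#3 is not a chord tone.
It is approached by leap up from G#2 and left by step down to C#3.
Leap in, step out — an appoggiatura.

D#3 is an appoggiatura.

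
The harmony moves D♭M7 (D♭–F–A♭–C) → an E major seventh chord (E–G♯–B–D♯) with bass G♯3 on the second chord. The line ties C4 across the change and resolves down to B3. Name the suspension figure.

4–3 suspension.

At the second chord the bass is G♯3. The suspended C4 lies a fourth above the bass; after resolving down by step to B3, the interval above the bass becomes a third.
Suspension figures are named by those two intervals: 4–3.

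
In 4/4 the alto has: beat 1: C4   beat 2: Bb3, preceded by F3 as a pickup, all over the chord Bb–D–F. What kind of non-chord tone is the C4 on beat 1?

Appoggiatura.

The harmony at that moment is Bb major triad (Bb, D, F); C4 is not a chord tone.
It is approached by leap up from F3 and left by step down to Bb3.
Leap in, step out, metrically accented — an appoggiatura.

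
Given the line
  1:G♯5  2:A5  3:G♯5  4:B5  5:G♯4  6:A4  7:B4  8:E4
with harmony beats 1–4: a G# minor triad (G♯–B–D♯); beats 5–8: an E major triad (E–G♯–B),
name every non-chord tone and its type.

The harmony at that moment is G♯ minor triad (G♯, B, D♯); A5 is not a chord tone.
It is approached by step up from G♯5 and left by step down to G♯5.
Step away and step back to the same note — a neighbor tone (upper neighbor).
The harmony at that moment is E major triad (E, G♯, B); A4 is not a chord tone.
It is approached by step up from G♯4 and left by step up to B4.
Step in, step out in the same direction — a passing tone.

A5 (beat 2) — neighbor tone; A4 (beat 6) — passing tone.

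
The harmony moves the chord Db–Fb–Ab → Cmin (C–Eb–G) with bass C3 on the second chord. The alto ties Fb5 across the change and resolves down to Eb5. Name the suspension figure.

4–3 suspension.

At the second chord the bass is C3. The suspended Fb5 lies a fourth above the bass; after resolving down by step to Eb5, the interval above the bass becomes a third.
Suspension figures are named by those two intervals: 4–3.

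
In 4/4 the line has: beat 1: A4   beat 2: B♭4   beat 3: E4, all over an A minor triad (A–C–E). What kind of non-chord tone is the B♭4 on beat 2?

The harmony at that moment is A minor triad (A, C, E); B♭4 is not a chord tone.
It is approached by step up from A4 and left by leap down to E4.
Step in, leap out, on a weak beat — an escape tone.

Escape tone.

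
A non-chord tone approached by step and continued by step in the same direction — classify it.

Approach: by step. Departure: by step, continuing in the same direction.
Stepwise on both sides with no change of direction means the note fills in the space between two different chord tones — a passing tone. (Had it turned back to its starting note it would be a neighbor tone instead.)

Passing tone.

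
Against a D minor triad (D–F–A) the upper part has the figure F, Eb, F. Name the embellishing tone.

Eb is a neighbor tone.

The harmony at that moment is D minor triad (D, F, A); Eb is not a chord tone.
It is approached by step down from F and left by step up to F.
Step away and step back to the same note — a neighbor tone (lower neighbor).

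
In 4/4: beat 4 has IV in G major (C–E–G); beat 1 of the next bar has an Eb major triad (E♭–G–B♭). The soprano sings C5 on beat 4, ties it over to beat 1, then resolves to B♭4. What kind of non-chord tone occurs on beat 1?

The harmony at that moment is E♭ major triad (E♭, G, B♭); C5 is not a chord tone.
It is held over (the same pitch as the preceding C5) and left by step down to B♭4.
Held over from the previous chord and resolving down by step — a suspension.

Suspension.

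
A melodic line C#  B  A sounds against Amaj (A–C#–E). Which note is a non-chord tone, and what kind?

B is a passing tone.

The harmony at that moment is A major triad (A, C#, E); B is not a chord tone.
It is approached by step down from C# and left by step down to A.
Step in, step out in the same direction — a passing tone.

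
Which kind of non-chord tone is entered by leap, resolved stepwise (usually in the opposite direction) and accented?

Approach: by leap. Departure: by step. Metric position: strong.
Leap in, step out, in a metrically strong position — an appoggiatura. (It is the mirror image of the escape tone, which steps in and leaps out from a weak position.)

Appoggiatura.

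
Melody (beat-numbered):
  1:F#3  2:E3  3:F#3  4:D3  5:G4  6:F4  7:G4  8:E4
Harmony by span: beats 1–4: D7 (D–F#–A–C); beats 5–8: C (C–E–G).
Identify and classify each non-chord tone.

The harmony at that moment is D dominant seventh chord (D, F#, A, C); E3 is not a chord tone.
It is approached by step down from F#3 and left by step up to F#3.
Step away and step back to the same note — a neighbor tone (lower neighbor).
The harmony at that moment is C major triad (C, E, G); F4 is not a chord tone.
It is approached by step down from G4 and left by step up to G4.
Step away and step back to the same note — a neighbor tone (lower neighbor).

E3 (beat 2) — neighbor tone; F4 (beat 6) — neighbor tone.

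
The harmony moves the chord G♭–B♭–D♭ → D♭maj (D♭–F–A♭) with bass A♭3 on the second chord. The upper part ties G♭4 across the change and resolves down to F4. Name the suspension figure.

7–6 suspension.

At the second chord the bass is A♭3. The suspended G♭4 lies a seventh above the bass; after resolving down by step to F4, the interval above the bass becomes a sixth.
Suspension figures are named by those two intervals: 7–6.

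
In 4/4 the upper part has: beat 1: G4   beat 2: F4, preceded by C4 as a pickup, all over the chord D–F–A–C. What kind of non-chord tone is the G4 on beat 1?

Appoggiatura.

The harmony at that moment is D minor seventh chord (D, F, A, C); G4 is not a chord tone.
It is approached by leap up from C4 and left by step down to F4.
Leap in, step out, metrically accented — an appoggiatura.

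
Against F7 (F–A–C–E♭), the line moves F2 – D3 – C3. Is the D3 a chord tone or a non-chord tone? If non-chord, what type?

Non-chord tone — an appoggiatura.

The harmony at that moment is F dominant seventh chord (F, A, C, E♭); D3 is not a chord tone.
It is approached by leap up from F2 and left by step down to C3.
Leap in, step out — an appoggiatura.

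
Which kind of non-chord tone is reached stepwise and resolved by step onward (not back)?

Passing tone.

Approach: by step. Departure: by step, continuing in the same direction.
Stepwise on both sides with no change of direction means the note fills in the space between two different chord tones — a passing tone. (Had it turned back to its starting note it would be a neighbor tone instead.)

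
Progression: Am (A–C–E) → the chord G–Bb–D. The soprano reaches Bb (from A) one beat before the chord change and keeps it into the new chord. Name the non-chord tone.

Bb is an anticipation.

The harmony at that moment is A minor triad (A, C, E); Bb is not a chord tone.
It is approached by step up from A and then sustained as the same pitch into the next harmony.
Arriving early and becoming a chord tone when the harmony changes — an anticipation.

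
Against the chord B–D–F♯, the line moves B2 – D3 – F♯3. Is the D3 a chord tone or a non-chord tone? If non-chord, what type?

Chord tone (the third of B minor triad).

B minor triad contains B, D, F♯; D is the third, so it is a chord tone.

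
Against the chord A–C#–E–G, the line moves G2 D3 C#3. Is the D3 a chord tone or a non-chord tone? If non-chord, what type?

The harmony at that moment is A dominant seventh chord (A, C#, E, G); D3 is not a chord tone.
It is approached by leap up from G2 and left by step down to C#3.
Leap in, step out — an appoggiatura.

Non-chord tone — an appoggiatura.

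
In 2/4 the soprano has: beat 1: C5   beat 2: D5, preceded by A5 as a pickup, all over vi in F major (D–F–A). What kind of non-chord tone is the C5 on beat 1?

The harmony at that moment is D minor triad (D, F, A); C5 is not a chord tone.
It is approached by leap down from A5 and left by step up to D5.
Leap in, step out, metrically accented — an appoggiatura.

Appoggiatura.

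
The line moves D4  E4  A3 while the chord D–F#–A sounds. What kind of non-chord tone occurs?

E4 is an escape tone.

The harmony at that moment is D major triad (D, F#, A); E4 is not a chord tone.
It is approached by step up from D4 and left by leap down to A3.
Step in, leap out — an escape tone.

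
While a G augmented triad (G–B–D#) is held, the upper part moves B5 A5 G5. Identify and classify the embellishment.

The harmony at that moment is G augmented triad (G, B, D#); A5 is not a chord tone.
It is approached by step down from B5 and left by step down to G5.
Step in, step out in the same direction — a passing tone.

A5 is a passing tone.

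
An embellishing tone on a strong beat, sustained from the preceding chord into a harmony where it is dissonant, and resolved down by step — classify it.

Suspension.

Approach: by preparation — the pitch is first a chord tone, then held (tied or repeated) while the harmony changes under it. Departure: down by step. Metric position: strong.
A prepared dissonance that resolves downward by step — a suspension. (The same figure resolving upward would be a retardation.)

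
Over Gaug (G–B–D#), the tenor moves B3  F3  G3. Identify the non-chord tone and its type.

F3 is an appoggiatura.

The harmony at that moment is G augmented triad (G, B, D#); F3 is not a chord tone.
It is approached by leap down from B3 and left by step up to G3.
Leap in, step out — an appoggiatura.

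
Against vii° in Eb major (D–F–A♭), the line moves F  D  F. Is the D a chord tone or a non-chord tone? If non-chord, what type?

Chord tone (the root of D diminished triad).

D diminished triad contains D, F, A♭; D is the root, so it is a chord tone.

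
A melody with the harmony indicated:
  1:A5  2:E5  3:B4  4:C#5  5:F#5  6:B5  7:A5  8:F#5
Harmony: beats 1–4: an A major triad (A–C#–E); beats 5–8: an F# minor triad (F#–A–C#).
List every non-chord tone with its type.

B4 (beat 3) — appoggiatura; B5 (beat 6) — appoggiatura.

The harmony at that moment is A major triad (A, C#, E); B4 is not a chord tone.
It is approached by leap down from E5 and left by step up to C#5.
Leap in, step out — an appoggiatura.
The harmony at that moment is F# minor triad (F#, A, C#); B5 is not a chord tone.
It is approached by leap up from F#5 and left by step down to A5.
Leap in, step out — an appoggiatura.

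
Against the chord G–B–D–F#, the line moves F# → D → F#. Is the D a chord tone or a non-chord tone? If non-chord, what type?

G major seventh chord contains G, B, D, F#; D is the fifth, so it is a chord tone.

Chord tone (the fifth of G major seventh chord).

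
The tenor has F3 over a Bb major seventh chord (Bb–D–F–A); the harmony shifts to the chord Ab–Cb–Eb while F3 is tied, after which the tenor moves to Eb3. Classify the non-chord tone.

F3 is a suspension.

The harmony at that moment is Ab minor triad (Ab, Cb, Eb); F3 is not a chord tone.
It is held over (the same pitch as the preceding F3) and left by step down to Eb3.
Held over from the previous chord and resolving down by step — a suspension.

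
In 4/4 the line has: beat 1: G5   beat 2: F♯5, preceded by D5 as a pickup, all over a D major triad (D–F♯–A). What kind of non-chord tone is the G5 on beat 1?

Appoggiatura.

The harmony at that moment is D major triad (D, F♯, A); G5 is not a chord tone.
It is approached by leap up from D5 and left by step down to F♯5.
Leap in, step out, metrically accented — an appoggiatura.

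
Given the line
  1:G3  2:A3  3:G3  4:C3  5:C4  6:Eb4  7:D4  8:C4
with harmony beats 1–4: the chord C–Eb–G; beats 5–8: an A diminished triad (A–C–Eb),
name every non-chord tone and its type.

A3 (beat 2) — neighbor tone; D4 (beat 7) — passing tone.

The harmony at that moment is C minor triad (C, Eb, G); A3 is not a chord tone.
It is approached by step up from G3 and left by step down to G3.
Step away and step back to the same note — a neighbor tone (upper neighbor).
The harmony at that moment is A diminished triad (A, C, Eb); D4 is not a chord tone.
It is approached by step down from Eb4 and left by step down to C4.
Step in, step out in the same direction — a passing tone.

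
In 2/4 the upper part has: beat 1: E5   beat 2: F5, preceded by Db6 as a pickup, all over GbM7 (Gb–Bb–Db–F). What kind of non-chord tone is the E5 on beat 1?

Appoggiatura.

The harmony at that moment is Gb major seventh chord (Gb, Bb, Db, F); E5 is not a chord tone.
It is approached by leap down from Db6 and left by step up to F5.
Leap in, step out, metrically accented — an appoggiatura.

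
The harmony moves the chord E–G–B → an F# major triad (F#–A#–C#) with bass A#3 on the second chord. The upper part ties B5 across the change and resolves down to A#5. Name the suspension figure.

At the second chord the bass is A#3. The suspended B5 lies a ninth above the bass; after resolving down by step to A#5, the interval above the bass becomes an octave.
Suspension figures are named by those two intervals: 9–8.

9–8 suspension.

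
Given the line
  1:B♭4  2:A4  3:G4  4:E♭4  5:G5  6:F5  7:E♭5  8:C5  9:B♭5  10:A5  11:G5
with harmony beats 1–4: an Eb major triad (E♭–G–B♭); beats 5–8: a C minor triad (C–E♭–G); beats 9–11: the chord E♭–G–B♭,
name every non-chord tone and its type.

A4 (beat 2) — passing tone; F5 (beat 6) — passing tone; A5 (beat 10) — passing tone.

The harmony at that moment is E♭ major triad (E♭, G, B♭); A4 is not a chord tone.
It is approached by step down from B♭4 and left by step down to G4.
Step in, step out in the same direction — a passing tone.
The harmony at that moment is C minor triad (C, E♭, G); F5 is not a chord tone.
It is approached by step down from G5 and left by step down to E♭5.
Step in, step out in the same direction — a passing tone.
The harmony at that moment is E♭ major triad (E♭, G, B♭); A5 is not a chord tone.
It is approached by step down from B♭5 and left by step down to G5.
Step in, step out in the same direction — a passing tone.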